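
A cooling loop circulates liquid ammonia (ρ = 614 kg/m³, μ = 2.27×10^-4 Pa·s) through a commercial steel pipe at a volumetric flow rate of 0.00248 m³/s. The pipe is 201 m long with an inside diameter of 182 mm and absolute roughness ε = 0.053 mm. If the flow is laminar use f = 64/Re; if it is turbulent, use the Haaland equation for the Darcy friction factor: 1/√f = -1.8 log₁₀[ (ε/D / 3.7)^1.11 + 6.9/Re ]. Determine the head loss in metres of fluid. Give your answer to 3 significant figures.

h_f ≈ 0.0112 m

Cross-sectional area A = πD²/4 = π(0.182)²/4 = 0.02602 m²; mean velocity V = Q/A = 0.00248/0.02602 = 0.09533 m/s.
Reynolds number Re = ρVD/μ = 614 · 0.09533 · 0.182 / 0.000227 = 4.693e+04.
Re > 4000 → turbulent. Relative roughness ε/D = 5.3e-05/0.182 = 0.000291. Haaland: 1/√f = -1.8 log₁₀[(0.000291/3.7)^1.11 + 6.9/4.693e+04] = -1.8 log₁₀[2.78e-05 + 0.000147] = 6.763, so f = 0.02186.
Darcy-Weisbach: ΔP = f(L/D)(ρV²/2) = 0.02186·(201/0.182)·(614·0.09533²/2) = 0.02186·1104·2.79 = 67.36 Pa.
Head loss h_f = ΔP/(ρg) = 67.36/(614·9.81) = 0.0112 m.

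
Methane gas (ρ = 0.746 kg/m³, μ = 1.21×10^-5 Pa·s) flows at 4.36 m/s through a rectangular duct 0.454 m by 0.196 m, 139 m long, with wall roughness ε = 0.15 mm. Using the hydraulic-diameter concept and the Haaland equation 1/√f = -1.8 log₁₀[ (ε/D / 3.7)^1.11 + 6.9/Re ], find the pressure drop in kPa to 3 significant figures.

ΔP ≈ 0.0760 kPa

Hydraulic diameter D_h = 4A/P = 4·(0.454·0.196)/(2·(0.454+0.196)) = 0.3559/1.3 = 0.2738 m.
Re = ρVD_h/μ = 0.746·4.36·0.2738/1.21e-05 = 7.36e+04.
ε/D_h = 0.00015/0.2738 = 0.000548; Haaland gives 1/√f = -1.8 log₁₀[5.61e-05+9.38e-05] = 6.884, so f = 0.0211.
ΔP = f(L/D_h)(ρV²/2) = 0.0211·139/0.2738·7.091 = 75.97 Pa.
ΔP = 0.0760 kPa.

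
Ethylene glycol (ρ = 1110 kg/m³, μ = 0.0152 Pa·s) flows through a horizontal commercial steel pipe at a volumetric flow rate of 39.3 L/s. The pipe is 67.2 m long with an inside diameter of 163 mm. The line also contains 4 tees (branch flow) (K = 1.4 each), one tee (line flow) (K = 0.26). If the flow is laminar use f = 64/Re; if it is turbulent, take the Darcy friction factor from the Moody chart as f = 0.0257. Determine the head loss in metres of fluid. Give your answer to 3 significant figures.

Q = 39.3 L/s = 39.3/1000 = 0.0393 m³/s.
Cross-sectional area A = πD²/4 = π(0.163)²/4 = 0.02087 m²; mean velocity V = Q/A = 0.0393/0.02087 = 1.883 m/s.
Reynolds number Re = ρVD/μ = 1110 · 1.883 · 0.163 / 0.0152 = 2.242e+04.
Re > 4000 → turbulent; use the Moody-chart value f = 0.0257.
Total minor-loss coefficient ΣK = 4·1.4 + 1·0.26 = 5.86.
ΔP = [f·L/D + ΣK]·(ρV²/2) = [0.0257·67.2/0.163 + 5.86]·(1110·1.883²/2) = [10.6 + 5.86]·1969 = 3.239e+04 Pa.
Head loss h_f = ΔP/(ρg) = 3.239e+04/(1110·9.81) = 2.97 m.

h_f ≈ 2.97 m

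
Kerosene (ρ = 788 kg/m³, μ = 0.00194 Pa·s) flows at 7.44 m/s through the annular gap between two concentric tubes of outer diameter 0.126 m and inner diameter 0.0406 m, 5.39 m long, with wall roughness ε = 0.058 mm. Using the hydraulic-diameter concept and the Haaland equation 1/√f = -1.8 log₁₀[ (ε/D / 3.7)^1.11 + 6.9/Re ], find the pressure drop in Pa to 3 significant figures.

ΔP ≈ 26400 Pa

Hydraulic diameter D_h = 4A/P = D_o - D_i = 0.126 - 0.0406 = 0.0854 m.
Re = ρVD_h/μ = 788·7.44·0.0854/0.00194 = 2.581e+05.
ε/D_h = 5.8e-05/0.0854 = 0.000679; Haaland gives 1/√f = -1.8 log₁₀[7.12e-05+2.67e-05] = 7.216, so f = 0.01921.
ΔP = f(L/D_h)(ρV²/2) = 0.01921·5.39/0.0854·2.181e+04 = 2.644e+04 Pa.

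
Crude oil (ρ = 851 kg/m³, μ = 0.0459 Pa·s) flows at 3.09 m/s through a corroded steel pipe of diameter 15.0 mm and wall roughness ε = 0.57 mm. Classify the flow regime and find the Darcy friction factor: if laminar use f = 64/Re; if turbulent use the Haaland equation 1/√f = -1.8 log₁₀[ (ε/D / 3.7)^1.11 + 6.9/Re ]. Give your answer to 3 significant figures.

Re = ρVD/μ = 851·3.09·0.015/0.0459 = 859.3.
Re < 2300 → laminar, so f = 64/Re = 0.07448 (roughness is irrelevant in laminar flow).

f ≈ 0.0745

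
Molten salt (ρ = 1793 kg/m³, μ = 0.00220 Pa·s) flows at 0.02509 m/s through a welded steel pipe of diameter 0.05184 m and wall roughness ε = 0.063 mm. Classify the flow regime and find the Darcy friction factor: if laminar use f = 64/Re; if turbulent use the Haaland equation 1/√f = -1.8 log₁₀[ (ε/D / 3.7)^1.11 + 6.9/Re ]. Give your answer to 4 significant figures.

f ≈ 0.06037

Re = ρVD/μ = 1793·0.02509·0.05184/0.0022 = 1060.
Re < 2300 → laminar, so f = 64/Re = 0.06037 (roughness is irrelevant in laminar flow).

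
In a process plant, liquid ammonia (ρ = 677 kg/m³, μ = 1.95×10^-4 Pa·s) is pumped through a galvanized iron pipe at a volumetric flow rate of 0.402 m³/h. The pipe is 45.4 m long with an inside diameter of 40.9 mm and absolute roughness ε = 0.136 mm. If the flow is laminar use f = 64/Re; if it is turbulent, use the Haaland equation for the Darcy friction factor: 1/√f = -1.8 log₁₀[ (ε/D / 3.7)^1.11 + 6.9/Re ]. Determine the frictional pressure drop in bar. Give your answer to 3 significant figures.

Q = 0.402 m³/h = 0.402/3600 = 0.0001117 m³/s.
Cross-sectional area A = πD²/4 = π(0.0409)²/4 = 0.001314 m²; mean velocity V = Q/A = 0.0001117/0.001314 = 0.08499 m/s.
Reynolds number Re = ρVD/μ = 677 · 0.08499 · 0.0409 / 0.000195 = 1.207e+04.
Re > 4000 → turbulent. Relative roughness ε/D = 0.000136/0.0409 = 0.00333. Haaland: 1/√f = -1.8 log₁₀[(0.00333/3.7)^1.11 + 6.9/1.207e+04] = -1.8 log₁₀[0.000415 + 0.000572] = 5.41, so f = 0.03417.
Darcy-Weisbach: ΔP = f(L/D)(ρV²/2) = 0.03417·(45.4/0.0409)·(677·0.08499²/2) = 0.03417·1110·2.445 = 92.74 Pa.
ΔP = 92.74 Pa = 9.27×10^-4 bar.

ΔP ≈ 9.27×10^-4 bar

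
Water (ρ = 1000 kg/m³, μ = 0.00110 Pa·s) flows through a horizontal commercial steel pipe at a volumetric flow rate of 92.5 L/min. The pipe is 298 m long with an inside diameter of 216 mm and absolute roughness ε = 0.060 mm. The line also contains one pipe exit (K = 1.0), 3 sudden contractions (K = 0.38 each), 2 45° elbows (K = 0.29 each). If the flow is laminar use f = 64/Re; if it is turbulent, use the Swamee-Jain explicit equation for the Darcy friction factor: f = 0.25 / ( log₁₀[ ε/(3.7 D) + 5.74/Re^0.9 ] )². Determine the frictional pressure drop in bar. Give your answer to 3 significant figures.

ΔP ≈ 4.28×10^-4 bar

Q = 92.5 L/min = 92.5/60000 = 0.001542 m³/s.
Cross-sectional area A = πD²/4 = π(0.216)²/4 = 0.03664 m²; mean velocity V = Q/A = 0.001542/0.03664 = 0.04207 m/s.
Reynolds number Re = ρVD/μ = 1000 · 0.04207 · 0.216 / 0.0011 = 8261.
Re > 4000 → turbulent. Relative roughness ε/D = 6e-05/0.216 = 0.000278. Swamee-Jain: f = 0.25/(log₁₀[0.000278/3.7 + 5.74/8261^0.9])² = 0.25/(log₁₀[7.51e-05 + 0.00171])² = 0.25/(-2.748)² = 0.03311.
Total minor-loss coefficient ΣK = 1·1 + 3·0.38 + 2·0.29 = 2.72.
ΔP = [f·L/D + ΣK]·(ρV²/2) = [0.03311·298/0.216 + 2.72]·(1000·0.04207²/2) = [45.68 + 2.72]·0.885 = 42.84 Pa.
ΔP = 42.84 Pa = 4.28×10^-4 bar.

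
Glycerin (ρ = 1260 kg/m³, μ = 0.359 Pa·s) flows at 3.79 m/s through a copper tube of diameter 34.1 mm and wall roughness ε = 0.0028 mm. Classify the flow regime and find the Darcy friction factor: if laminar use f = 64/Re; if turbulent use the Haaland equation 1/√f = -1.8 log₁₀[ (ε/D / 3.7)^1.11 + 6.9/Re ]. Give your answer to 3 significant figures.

f ≈ 0.141

Re = ρVD/μ = 1260·3.79·0.0341/0.359 = 453.6.
Re < 2300 → laminar, so f = 64/Re = 0.1411 (roughness is irrelevant in laminar flow).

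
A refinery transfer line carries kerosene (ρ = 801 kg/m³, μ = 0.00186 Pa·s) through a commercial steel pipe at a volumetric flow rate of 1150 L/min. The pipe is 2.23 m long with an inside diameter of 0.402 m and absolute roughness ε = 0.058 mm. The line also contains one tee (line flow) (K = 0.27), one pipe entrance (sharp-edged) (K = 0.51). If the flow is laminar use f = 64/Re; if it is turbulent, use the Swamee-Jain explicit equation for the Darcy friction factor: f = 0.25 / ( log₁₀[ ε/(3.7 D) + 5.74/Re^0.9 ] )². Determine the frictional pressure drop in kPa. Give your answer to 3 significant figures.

ΔP ≈ 0.00837 kPa

Q = 1150 L/min = 1150/60000 = 0.01917 m³/s.
Cross-sectional area A = πD²/4 = π(0.402)²/4 = 0.1269 m²; mean velocity V = Q/A = 0.01917/0.1269 = 0.151 m/s.
Reynolds number Re = ρVD/μ = 801 · 0.151 · 0.402 / 0.00186 = 2.614e+04.
Re > 4000 → turbulent. Relative roughness ε/D = 5.8e-05/0.402 = 0.000144. Swamee-Jain: f = 0.25/(log₁₀[0.000144/3.7 + 5.74/2.614e+04^0.9])² = 0.25/(log₁₀[3.9e-05 + 0.000607])² = 0.25/(-3.19)² = 0.02457.
Total minor-loss coefficient ΣK = 1·0.27 + 1·0.51 = 0.78.
ΔP = [f·L/D + ΣK]·(ρV²/2) = [0.02457·2.23/0.402 + 0.78]·(801·0.151²/2) = [0.1363 + 0.78]·9.133 = 8.369 Pa.
ΔP = 8.369 Pa = 0.00837 kPa.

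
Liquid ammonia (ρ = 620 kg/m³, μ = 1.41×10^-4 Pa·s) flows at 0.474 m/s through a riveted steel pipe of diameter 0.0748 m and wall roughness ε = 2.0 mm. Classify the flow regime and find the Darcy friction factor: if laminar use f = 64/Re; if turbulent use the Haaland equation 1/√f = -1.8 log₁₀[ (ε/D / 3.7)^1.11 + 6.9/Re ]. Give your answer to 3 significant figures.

f ≈ 0.0549

Re = ρVD/μ = 620·0.474·0.0748/0.000141 = 1.559e+05.
Re > 4000 → turbulent. ε/D = 0.002/0.0748 = 0.0267; Haaland: 1/√f = -1.8 log₁₀[0.0042 + 4.43e-05] = 4.27, so f = 0.05485.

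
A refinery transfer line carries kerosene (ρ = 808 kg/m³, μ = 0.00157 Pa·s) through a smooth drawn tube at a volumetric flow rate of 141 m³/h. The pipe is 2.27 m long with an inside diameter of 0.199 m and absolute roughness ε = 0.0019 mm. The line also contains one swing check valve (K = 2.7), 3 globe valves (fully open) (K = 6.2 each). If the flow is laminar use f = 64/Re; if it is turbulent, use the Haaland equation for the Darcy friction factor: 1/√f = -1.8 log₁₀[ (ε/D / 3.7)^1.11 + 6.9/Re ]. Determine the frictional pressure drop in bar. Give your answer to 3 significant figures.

ΔP ≈ 0.138 bar

Q = 141 m³/h = 141/3600 = 0.03917 m³/s.
Cross-sectional area A = πD²/4 = π(0.199)²/4 = 0.0311 m²; mean velocity V = Q/A = 0.03917/0.0311 = 1.259 m/s.
Reynolds number Re = ρVD/μ = 808 · 1.259 · 0.199 / 0.00157 = 1.29e+05.
Re > 4000 → turbulent. Relative roughness ε/D = 1.9e-06/0.199 = 9.55e-06. Haaland: 1/√f = -1.8 log₁₀[(9.55e-06/3.7)^1.11 + 6.9/1.29e+05] = -1.8 log₁₀[6.27e-07 + 5.35e-05] = 7.68, so f = 0.01695.
Total minor-loss coefficient ΣK = 1·2.7 + 3·6.2 = 21.3.
ΔP = [f·L/D + ΣK]·(ρV²/2) = [0.01695·2.27/0.199 + 21.3]·(808·1.259²/2) = [0.1934 + 21.3]·640.7 = 1.377e+04 Pa.
ΔP = 1.377e+04 Pa = 0.138 bar.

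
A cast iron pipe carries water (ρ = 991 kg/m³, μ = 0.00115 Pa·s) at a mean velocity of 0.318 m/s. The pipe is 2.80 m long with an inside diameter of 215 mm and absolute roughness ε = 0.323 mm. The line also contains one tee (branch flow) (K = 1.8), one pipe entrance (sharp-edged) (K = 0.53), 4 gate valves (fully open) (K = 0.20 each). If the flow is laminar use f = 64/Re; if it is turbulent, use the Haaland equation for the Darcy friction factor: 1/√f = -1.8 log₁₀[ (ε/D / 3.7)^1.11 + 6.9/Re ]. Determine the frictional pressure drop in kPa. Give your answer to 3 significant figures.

ΔP ≈ 0.173 kPa

Reynolds number Re = ρVD/μ = 991 · 0.318 · 0.215 / 0.00115 = 5.892e+04.
Re > 4000 → turbulent. Relative roughness ε/D = 0.000323/0.215 = 0.0015. Haaland: 1/√f = -1.8 log₁₀[(0.0015/3.7)^1.11 + 6.9/5.892e+04] = -1.8 log₁₀[0.000172 + 0.000117] = 6.37, so f = 0.02464.
Total minor-loss coefficient ΣK = 1·1.8 + 1·0.53 + 4·0.2 = 3.13.
ΔP = [f·L/D + ΣK]·(ρV²/2) = [0.02464·2.8/0.215 + 3.13]·(991·0.318²/2) = [0.3209 + 3.13]·50.11 = 172.9 Pa.
ΔP = 172.9 Pa = 0.173 kPa.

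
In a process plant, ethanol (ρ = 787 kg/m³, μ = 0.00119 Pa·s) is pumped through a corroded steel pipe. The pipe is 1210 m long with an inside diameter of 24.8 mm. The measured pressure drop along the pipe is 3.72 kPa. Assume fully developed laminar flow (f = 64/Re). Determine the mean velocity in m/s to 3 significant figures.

V ≈ 0.0497 m/s

For laminar flow, f = 64/Re with Re = ρVD/μ, so Darcy-Weisbach reduces to ΔP = 32μLV/D². Solving for V: V = ΔP·D²/(32μL) = 3720·(0.0248)²/(32·0.00119·1210) = 0.04966 m/s.
Check: Re = ρVD/μ = 787·0.04966·0.0248/0.00119 = 814.4 < 2300, so the laminar assumption holds.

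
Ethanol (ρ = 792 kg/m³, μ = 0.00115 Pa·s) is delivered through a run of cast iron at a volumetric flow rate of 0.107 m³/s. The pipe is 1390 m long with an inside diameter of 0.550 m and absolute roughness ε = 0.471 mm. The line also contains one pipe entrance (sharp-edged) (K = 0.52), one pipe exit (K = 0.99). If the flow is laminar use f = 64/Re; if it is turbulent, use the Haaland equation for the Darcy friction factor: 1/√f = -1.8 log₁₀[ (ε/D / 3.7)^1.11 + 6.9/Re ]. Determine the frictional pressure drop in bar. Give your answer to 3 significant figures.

ΔP ≈ 0.0429 bar

Cross-sectional area A = πD²/4 = π(0.55)²/4 = 0.2376 m²; mean velocity V = Q/A = 0.107/0.2376 = 0.4504 m/s.
Reynolds number Re = ρVD/μ = 792 · 0.4504 · 0.55 / 0.00115 = 1.706e+05.
Re > 4000 → turbulent. Relative roughness ε/D = 0.000471/0.55 = 0.000856. Haaland: 1/√f = -1.8 log₁₀[(0.000856/3.7)^1.11 + 6.9/1.706e+05] = -1.8 log₁₀[9.22e-05 + 4.04e-05] = 6.979, so f = 0.02053.
Total minor-loss coefficient ΣK = 1·0.52 + 1·0.99 = 1.51.
ΔP = [f·L/D + ΣK]·(ρV²/2) = [0.02053·1390/0.55 + 1.51]·(792·0.4504²/2) = [51.88 + 1.51]·80.32 = 4289 Pa.
ΔP = 4289 Pa = 0.0429 bar.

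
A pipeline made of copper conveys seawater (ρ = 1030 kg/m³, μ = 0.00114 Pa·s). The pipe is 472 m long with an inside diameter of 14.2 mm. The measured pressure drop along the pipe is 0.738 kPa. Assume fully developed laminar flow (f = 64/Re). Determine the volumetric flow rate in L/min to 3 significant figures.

Q ≈ 0.0821 L/min

For laminar flow, f = 64/Re with Re = ρVD/μ, so Darcy-Weisbach reduces to ΔP = 32μLV/D². Solving for V: V = ΔP·D²/(32μL) = 738·(0.0142)²/(32·0.00114·472) = 0.008642 m/s.
Check: Re = ρVD/μ = 1030·0.008642·0.0142/0.00114 = 110.9 < 2300, so the laminar assumption holds.
Q = V·A = 0.008642·(π/4·0.0142²) = 1.369e-06 m³/s = 0.0821 L/min.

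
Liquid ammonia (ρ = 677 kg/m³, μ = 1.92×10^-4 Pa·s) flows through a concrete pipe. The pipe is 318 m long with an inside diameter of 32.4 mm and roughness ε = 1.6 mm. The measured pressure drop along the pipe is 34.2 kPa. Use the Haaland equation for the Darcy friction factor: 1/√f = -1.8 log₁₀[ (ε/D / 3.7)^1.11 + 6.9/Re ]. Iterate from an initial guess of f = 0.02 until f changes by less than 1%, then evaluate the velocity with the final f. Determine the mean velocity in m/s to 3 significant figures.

Rearranging Darcy-Weisbach: V = √(2·ΔP·D/(f·L·ρ)). With ε/D = 0.0016/0.0324 = 0.0494, iterate starting from f = 0.02:
  f = 0.02 → V = √(2·3.42e+04·0.0324/(0.02·318·677)) = 0.7174 m/s; Re = ρVD/μ = 8.196e+04; f → 0.07158
  f = 0.07158 → V = 0.3792 m/s; Re = 4.332e+04; f → 0.07185
Converged (Δf/f < 1%). With the final f = 0.07185: V = √(2·3.42e+04·0.0324/(0.07185·318·677)) = 0.3785 m/s.

V ≈ 0.379 m/s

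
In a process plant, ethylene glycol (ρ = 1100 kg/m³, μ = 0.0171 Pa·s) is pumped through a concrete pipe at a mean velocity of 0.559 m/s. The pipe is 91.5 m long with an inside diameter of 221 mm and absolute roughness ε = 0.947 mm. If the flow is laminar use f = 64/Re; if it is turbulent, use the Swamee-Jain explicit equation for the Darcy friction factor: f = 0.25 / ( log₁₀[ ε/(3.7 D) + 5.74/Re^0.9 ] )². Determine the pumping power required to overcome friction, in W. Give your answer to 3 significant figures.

P ≈ 59.5 W

Reynolds number Re = ρVD/μ = 1100 · 0.559 · 0.221 / 0.0171 = 7947.
Re > 4000 → turbulent. Relative roughness ε/D = 0.000947/0.221 = 0.00429. Swamee-Jain: f = 0.25/(log₁₀[0.00429/3.7 + 5.74/7947^0.9])² = 0.25/(log₁₀[0.00116 + 0.00177])² = 0.25/(-2.533)² = 0.03897.
Darcy-Weisbach: ΔP = f(L/D)(ρV²/2) = 0.03897·(91.5/0.221)·(1100·0.559²/2) = 0.03897·414·171.9 = 2773 Pa.
Q = V·A = 0.559·0.03836 = 0.02144 m³/s.
Pumping power P = QΔP = 0.02144·2773 = 59.45 W = 59.5 W.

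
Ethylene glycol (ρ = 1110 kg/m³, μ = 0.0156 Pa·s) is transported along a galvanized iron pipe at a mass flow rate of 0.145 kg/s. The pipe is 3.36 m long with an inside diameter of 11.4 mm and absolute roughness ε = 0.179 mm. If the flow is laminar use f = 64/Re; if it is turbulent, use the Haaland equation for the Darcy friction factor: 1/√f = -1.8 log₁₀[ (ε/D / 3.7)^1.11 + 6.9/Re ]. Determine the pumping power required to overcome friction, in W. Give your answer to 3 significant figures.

P ≈ 2.16 W

A = πD²/4 = π(0.0114)²/4 = 0.0001021 m²; mean velocity V = ṁ/(ρA) = 0.145/(1110 · 0.0001021) = 1.28 m/s.
Reynolds number Re = ρVD/μ = 1110 · 1.28 · 0.0114 / 0.0156 = 1038.
Re < 2300 → laminar flow, so f = 64/Re = 64/1038 = 0.06165 (the turbulent correlation is not needed).
Darcy-Weisbach: ΔP = f(L/D)(ρV²/2) = 0.06165·(3.36/0.0114)·(1110·1.28²/2) = 0.06165·294.7·909 = 1.652e+04 Pa.
Q = ṁ/ρ = 0.145/1110 = 0.0001306 m³/s.
Pumping power P = QΔP = 0.0001306·1.652e+04 = 2.158 W = 2.16 W.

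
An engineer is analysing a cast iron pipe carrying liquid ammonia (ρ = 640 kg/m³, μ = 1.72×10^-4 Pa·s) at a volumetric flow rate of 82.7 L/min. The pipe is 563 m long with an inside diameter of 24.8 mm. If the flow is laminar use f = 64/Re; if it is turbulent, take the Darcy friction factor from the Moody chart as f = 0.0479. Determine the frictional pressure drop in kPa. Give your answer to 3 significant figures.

ΔP ≈ 2830 kPa

Q = 82.7 L/min = 82.7/60000 = 0.001378 m³/s.
Cross-sectional area A = πD²/4 = π(0.0248)²/4 = 0.0004831 m²; mean velocity V = Q/A = 0.001378/0.0004831 = 2.853 m/s.
Reynolds number Re = ρVD/μ = 640 · 2.853 · 0.0248 / 0.000172 = 2.633e+05.
Re > 4000 → turbulent; use the Moody-chart value f = 0.0479.
Darcy-Weisbach: ΔP = f(L/D)(ρV²/2) = 0.0479·(563/0.0248)·(640·2.853²/2) = 0.0479·2.27e+04·2605 = 2.833e+06 Pa.
ΔP = 2.833e+06 Pa = 2830 kPa.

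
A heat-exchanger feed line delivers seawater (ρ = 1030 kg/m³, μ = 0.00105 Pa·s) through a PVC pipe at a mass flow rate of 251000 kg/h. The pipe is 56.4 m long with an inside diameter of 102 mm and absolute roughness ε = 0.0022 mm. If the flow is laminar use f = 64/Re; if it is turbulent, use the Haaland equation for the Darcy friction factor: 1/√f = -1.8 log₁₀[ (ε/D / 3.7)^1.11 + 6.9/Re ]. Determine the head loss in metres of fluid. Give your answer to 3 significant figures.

ṁ = 251000 kg/h = 251000/3600 = 69.72 kg/s.
A = πD²/4 = π(0.102)²/4 = 0.008171 m²; mean velocity V = ṁ/(ρA) = 69.72/(1030 · 0.008171) = 8.284 m/s.
Reynolds number Re = ρVD/μ = 1030 · 8.284 · 0.102 / 0.00105 = 8.289e+05.
Re > 4000 → turbulent. Relative roughness ε/D = 2.2e-06/0.102 = 2.16e-05. Haaland: 1/√f = -1.8 log₁₀[(2.16e-05/3.7)^1.11 + 6.9/8.289e+05] = -1.8 log₁₀[1.55e-06 + 8.32e-06] = 9.01, so f = 0.01232.
Darcy-Weisbach: ΔP = f(L/D)(ρV²/2) = 0.01232·(56.4/0.102)·(1030·8.284²/2) = 0.01232·552.9·3.534e+04 = 2.407e+05 Pa.
Head loss h_f = ΔP/(ρg) = 2.407e+05/(1030·9.81) = 23.8 m.

h_f ≈ 23.8 m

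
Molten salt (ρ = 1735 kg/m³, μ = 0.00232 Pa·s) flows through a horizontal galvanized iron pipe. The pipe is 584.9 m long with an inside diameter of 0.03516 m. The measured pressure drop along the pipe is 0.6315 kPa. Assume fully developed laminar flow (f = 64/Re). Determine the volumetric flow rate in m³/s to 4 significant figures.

Q ≈ 1.746×10^-5 m³/s

For laminar flow, f = 64/Re with Re = ρVD/μ, so Darcy-Weisbach reduces to ΔP = 32μLV/D². Solving for V: V = ΔP·D²/(32μL) = 631.5·(0.03516)²/(32·0.00232·584.9) = 0.01798 m/s.
Check: Re = ρVD/μ = 1735·0.01798·0.03516/0.00232 = 472.7 < 2300, so the laminar assumption holds.
Q = V·A = 0.01798·(π/4·0.03516²) = 1.746e-05 m³/s = 1.746×10^-5 m³/s.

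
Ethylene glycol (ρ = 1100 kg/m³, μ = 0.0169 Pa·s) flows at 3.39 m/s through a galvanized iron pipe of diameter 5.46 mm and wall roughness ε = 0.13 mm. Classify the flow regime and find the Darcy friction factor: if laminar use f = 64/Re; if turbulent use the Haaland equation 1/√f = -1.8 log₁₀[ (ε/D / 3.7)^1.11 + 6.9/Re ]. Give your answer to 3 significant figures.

Re = ρVD/μ = 1100·3.39·0.00546/0.0169 = 1205.
Re < 2300 → laminar, so f = 64/Re = 0.05312 (roughness is irrelevant in laminar flow).

f ≈ 0.0531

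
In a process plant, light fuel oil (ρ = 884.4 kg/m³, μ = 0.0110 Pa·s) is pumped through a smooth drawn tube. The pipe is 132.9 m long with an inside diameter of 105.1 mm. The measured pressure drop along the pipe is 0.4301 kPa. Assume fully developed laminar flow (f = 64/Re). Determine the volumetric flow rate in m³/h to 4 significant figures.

Q ≈ 3.172 m³/h

For laminar flow, f = 64/Re with Re = ρVD/μ, so Darcy-Weisbach reduces to ΔP = 32μLV/D². Solving for V: V = ΔP·D²/(32μL) = 430.1·(0.1051)²/(32·0.011·132.9) = 0.1016 m/s.
Check: Re = ρVD/μ = 884.4·0.1016·0.1051/0.011 = 858.2 < 2300, so the laminar assumption holds.
Q = V·A = 0.1016·(π/4·0.1051²) = 0.0008811 m³/s = 3.172 m³/h.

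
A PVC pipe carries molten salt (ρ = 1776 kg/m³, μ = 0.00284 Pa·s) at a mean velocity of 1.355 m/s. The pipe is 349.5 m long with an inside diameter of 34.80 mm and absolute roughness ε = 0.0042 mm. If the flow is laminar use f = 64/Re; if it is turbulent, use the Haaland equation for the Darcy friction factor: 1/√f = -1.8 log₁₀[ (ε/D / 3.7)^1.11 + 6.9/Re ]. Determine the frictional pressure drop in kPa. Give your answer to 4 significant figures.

ΔP ≈ 387.4 kPa

Reynolds number Re = ρVD/μ = 1776 · 1.355 · 0.0348 / 0.00284 = 2.949e+04.
Re > 4000 → turbulent. Relative roughness ε/D = 4.2e-06/0.0348 = 0.000121. Haaland: 1/√f = -1.8 log₁₀[(0.000121/3.7)^1.11 + 6.9/2.949e+04] = -1.8 log₁₀[1.05e-05 + 0.000234] = 6.501, so f = 0.02366.
Darcy-Weisbach: ΔP = f(L/D)(ρV²/2) = 0.02366·(349.5/0.0348)·(1776·1.355²/2) = 0.02366·1.004e+04·1630 = 3.874e+05 Pa.
ΔP = 3.874e+05 Pa = 387.4 kPa.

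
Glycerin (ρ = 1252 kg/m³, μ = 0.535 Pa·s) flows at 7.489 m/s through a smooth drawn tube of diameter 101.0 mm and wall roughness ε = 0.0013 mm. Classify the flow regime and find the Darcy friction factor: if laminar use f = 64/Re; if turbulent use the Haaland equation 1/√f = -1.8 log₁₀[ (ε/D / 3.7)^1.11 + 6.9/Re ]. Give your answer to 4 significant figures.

f ≈ 0.03616

Re = ρVD/μ = 1252·7.489·0.101/0.535 = 1770.
Re < 2300 → laminar, so f = 64/Re = 0.03616 (roughness is irrelevant in laminar flow).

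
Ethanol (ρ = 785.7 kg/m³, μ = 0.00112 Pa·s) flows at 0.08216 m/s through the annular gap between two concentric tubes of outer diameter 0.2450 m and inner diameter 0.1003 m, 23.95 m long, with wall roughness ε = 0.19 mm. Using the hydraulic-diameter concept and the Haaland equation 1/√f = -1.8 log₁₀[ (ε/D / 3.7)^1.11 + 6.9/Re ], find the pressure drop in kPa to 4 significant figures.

ΔP ≈ 0.01494 kPa

Hydraulic diameter D_h = 4A/P = D_o - D_i = 0.245 - 0.1003 = 0.1447 m.
Re = ρVD_h/μ = 785.7·0.08216·0.1447/0.00112 = 8340.
ε/D_h = 0.00019/0.1447 = 0.00131; Haaland gives 1/√f = -1.8 log₁₀[0.000148+0.000827] = 5.419, so f = 0.03405.
ΔP = f(L/D_h)(ρV²/2) = 0.03405·23.95/0.1447·2.652 = 14.94 Pa.
ΔP = 0.01494 kPa.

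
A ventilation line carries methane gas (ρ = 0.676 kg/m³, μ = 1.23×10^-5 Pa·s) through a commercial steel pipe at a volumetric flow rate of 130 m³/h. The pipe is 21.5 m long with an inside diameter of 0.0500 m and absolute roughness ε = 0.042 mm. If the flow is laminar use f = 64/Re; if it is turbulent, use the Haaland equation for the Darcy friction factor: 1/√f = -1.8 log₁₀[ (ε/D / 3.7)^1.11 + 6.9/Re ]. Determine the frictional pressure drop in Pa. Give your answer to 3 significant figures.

Q = 130 m³/h = 130/3600 = 0.03611 m³/s.
Cross-sectional area A = πD²/4 = π(0.05)²/4 = 0.001963 m²; mean velocity V = Q/A = 0.03611/0.001963 = 18.39 m/s.
Reynolds number Re = ρVD/μ = 0.676 · 18.39 · 0.05 / 1.23e-05 = 5.054e+04.
Re > 4000 → turbulent. Relative roughness ε/D = 4.2e-05/0.05 = 0.00084. Haaland: 1/√f = -1.8 log₁₀[(0.00084/3.7)^1.11 + 6.9/5.054e+04] = -1.8 log₁₀[9.02e-05 + 0.000137] = 6.56, so f = 0.02324.
Darcy-Weisbach: ΔP = f(L/D)(ρV²/2) = 0.02324·(21.5/0.05)·(0.676·18.39²/2) = 0.02324·430·114.3 = 1142 Pa.

ΔP ≈ 1140 Pa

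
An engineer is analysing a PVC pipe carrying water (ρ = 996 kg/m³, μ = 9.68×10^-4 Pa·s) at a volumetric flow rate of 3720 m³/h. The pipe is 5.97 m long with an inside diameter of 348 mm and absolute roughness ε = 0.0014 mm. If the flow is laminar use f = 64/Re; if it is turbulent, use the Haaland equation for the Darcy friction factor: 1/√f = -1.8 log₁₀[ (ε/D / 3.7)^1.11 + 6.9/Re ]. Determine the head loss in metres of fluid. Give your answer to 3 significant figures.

Q = 3720 m³/h = 3720/3600 = 1.033 m³/s.
Cross-sectional area A = πD²/4 = π(0.348)²/4 = 0.09511 m²; mean velocity V = Q/A = 1.033/0.09511 = 10.86 m/s.
Reynolds number Re = ρVD/μ = 996 · 10.86 · 0.348 / 0.000968 = 3.89e+06.
Re > 4000 → turbulent. Relative roughness ε/D = 1.4e-06/0.348 = 4.02e-06. Haaland: 1/√f = -1.8 log₁₀[(4.02e-06/3.7)^1.11 + 6.9/3.89e+06] = -1.8 log₁₀[2.4e-07 + 1.77e-06] = 10.25, so f = 0.009513.
Darcy-Weisbach: ΔP = f(L/D)(ρV²/2) = 0.009513·(5.97/0.348)·(996·10.86²/2) = 0.009513·17.16·5.878e+04 = 9592 Pa.
Head loss h_f = ΔP/(ρg) = 9592/(996·9.81) = 0.982 m.

h_f ≈ 0.982 m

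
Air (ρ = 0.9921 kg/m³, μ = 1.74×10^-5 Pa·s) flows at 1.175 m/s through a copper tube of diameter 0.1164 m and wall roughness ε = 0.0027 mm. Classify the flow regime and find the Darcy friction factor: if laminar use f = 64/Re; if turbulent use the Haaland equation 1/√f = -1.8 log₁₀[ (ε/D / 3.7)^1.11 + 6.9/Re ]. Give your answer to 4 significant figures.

Re = ρVD/μ = 0.9921·1.175·0.1164/1.74e-05 = 7798.
Re > 4000 → turbulent. ε/D = 2.7e-06/0.1164 = 2.32e-05; Haaland: 1/√f = -1.8 log₁₀[1.68e-06 + 0.000885] = 5.494, so f = 0.03313.

f ≈ 0.03313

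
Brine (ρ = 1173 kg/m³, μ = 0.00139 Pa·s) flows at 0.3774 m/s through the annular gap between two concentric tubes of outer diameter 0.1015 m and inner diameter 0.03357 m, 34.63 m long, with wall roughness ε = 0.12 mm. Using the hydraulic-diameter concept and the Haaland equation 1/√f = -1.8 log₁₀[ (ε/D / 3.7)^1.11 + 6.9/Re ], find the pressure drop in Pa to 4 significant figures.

Hydraulic diameter D_h = 4A/P = D_o - D_i = 0.1015 - 0.03357 = 0.06793 m.
Re = ρVD_h/μ = 1173·0.3774·0.06793/0.00139 = 2.163e+04.
ε/D_h = 0.00012/0.06793 = 0.00177; Haaland gives 1/√f = -1.8 log₁₀[0.000206+0.000319] = 5.904, so f = 0.02869.
ΔP = f(L/D_h)(ρV²/2) = 0.02869·34.63/0.06793·83.54 = 1222 Pa.

ΔP ≈ 1222 Pa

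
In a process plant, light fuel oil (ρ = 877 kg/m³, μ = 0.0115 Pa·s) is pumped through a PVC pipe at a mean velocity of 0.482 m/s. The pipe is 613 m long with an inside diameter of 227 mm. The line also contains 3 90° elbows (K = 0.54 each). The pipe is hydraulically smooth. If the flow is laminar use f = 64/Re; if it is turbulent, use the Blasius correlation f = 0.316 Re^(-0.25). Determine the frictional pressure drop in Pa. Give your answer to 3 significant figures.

Reynolds number Re = ρVD/μ = 877 · 0.482 · 0.227 / 0.0115 = 8344.
Re > 4000 → turbulent. Smooth-pipe (Blasius): f = 0.316 Re^(-0.25) = 0.316/(8344)^0.25 = 0.03306.
Total minor-loss coefficient ΣK = 3·0.54 = 1.62.
ΔP = [f·L/D + ΣK]·(ρV²/2) = [0.03306·613/0.227 + 1.62]·(877·0.482²/2) = [89.28 + 1.62]·101.9 = 9261 Pa.

ΔP ≈ 9260 Pa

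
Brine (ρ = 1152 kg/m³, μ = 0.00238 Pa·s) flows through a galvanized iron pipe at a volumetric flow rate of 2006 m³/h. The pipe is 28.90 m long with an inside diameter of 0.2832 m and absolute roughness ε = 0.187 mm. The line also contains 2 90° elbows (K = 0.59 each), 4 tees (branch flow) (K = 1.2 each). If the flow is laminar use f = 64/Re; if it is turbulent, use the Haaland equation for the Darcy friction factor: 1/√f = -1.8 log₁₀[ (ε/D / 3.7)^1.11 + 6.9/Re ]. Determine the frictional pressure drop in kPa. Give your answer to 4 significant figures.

Q = 2006 m³/h = 2006/3600 = 0.5572 m³/s.
Cross-sectional area A = πD²/4 = π(0.2832)²/4 = 0.06299 m²; mean velocity V = Q/A = 0.5572/0.06299 = 8.846 m/s.
Reynolds number Re = ρVD/μ = 1152 · 8.846 · 0.2832 / 0.00238 = 1.213e+06.
Re > 4000 → turbulent. Relative roughness ε/D = 0.000187/0.2832 = 0.00066. Haaland: 1/√f = -1.8 log₁₀[(0.00066/3.7)^1.11 + 6.9/1.213e+06] = -1.8 log₁₀[6.91e-05 + 5.69e-06] = 7.428, so f = 0.01813.
Total minor-loss coefficient ΣK = 2·0.59 + 4·1.2 = 5.98.
ΔP = [f·L/D + ΣK]·(ρV²/2) = [0.01813·28.9/0.2832 + 5.98]·(1152·8.846²/2) = [1.85 + 5.98]·4.507e+04 = 3.529e+05 Pa.
ΔP = 3.529e+05 Pa = 352.9 kPa.

ΔP ≈ 352.9 kPa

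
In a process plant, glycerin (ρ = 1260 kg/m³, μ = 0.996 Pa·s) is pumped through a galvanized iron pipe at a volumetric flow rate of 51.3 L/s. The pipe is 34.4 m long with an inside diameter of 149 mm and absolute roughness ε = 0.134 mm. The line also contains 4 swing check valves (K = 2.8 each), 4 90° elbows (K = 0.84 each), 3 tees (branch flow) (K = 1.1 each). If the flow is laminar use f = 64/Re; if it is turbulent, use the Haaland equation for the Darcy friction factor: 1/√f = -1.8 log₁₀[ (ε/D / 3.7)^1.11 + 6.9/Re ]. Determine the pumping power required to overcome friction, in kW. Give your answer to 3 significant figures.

P ≈ 12.4 kW

Q = 51.3 L/s = 51.3/1000 = 0.0513 m³/s.
Cross-sectional area A = πD²/4 = π(0.149)²/4 = 0.01744 m²; mean velocity V = Q/A = 0.0513/0.01744 = 2.942 m/s.
Reynolds number Re = ρVD/μ = 1260 · 2.942 · 0.149 / 0.996 = 554.6.
Re < 2300 → laminar flow, so f = 64/Re = 64/554.6 = 0.1154 (the turbulent correlation is not needed).
Total minor-loss coefficient ΣK = 4·2.8 + 4·0.84 + 3·1.1 = 17.9.
ΔP = [f·L/D + ΣK]·(ρV²/2) = [0.1154·34.4/0.149 + 17.9]·(1260·2.942²/2) = [26.64 + 17.9]·5453 = 2.427e+05 Pa.
Pumping power P = QΔP = 0.0513·2.427e+05 = 12450 W = 12.4 kW.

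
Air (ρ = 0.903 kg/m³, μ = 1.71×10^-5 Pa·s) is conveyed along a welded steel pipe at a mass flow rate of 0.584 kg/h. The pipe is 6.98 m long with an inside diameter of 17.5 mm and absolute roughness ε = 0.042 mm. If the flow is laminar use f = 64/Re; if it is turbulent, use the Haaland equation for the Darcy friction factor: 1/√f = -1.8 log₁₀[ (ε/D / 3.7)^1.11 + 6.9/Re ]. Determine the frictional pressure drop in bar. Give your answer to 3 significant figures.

ṁ = 0.584 kg/h = 0.584/3600 = 0.0001622 kg/s.
A = πD²/4 = π(0.0175)²/4 = 0.0002405 m²; mean velocity V = ṁ/(ρA) = 0.0001622/(0.903 · 0.0002405) = 0.7469 m/s.
Reynolds number Re = ρVD/μ = 0.903 · 0.7469 · 0.0175 / 1.71e-05 = 690.2.
Re < 2300 → laminar flow, so f = 64/Re = 64/690.2 = 0.09272 (the turbulent correlation is not needed).
Darcy-Weisbach: ΔP = f(L/D)(ρV²/2) = 0.09272·(6.98/0.0175)·(0.903·0.7469²/2) = 0.09272·398.9·0.2519 = 9.315 Pa.
ΔP = 9.315 Pa = 9.31×10^-5 bar.

ΔP ≈ 9.31×10^-5 bar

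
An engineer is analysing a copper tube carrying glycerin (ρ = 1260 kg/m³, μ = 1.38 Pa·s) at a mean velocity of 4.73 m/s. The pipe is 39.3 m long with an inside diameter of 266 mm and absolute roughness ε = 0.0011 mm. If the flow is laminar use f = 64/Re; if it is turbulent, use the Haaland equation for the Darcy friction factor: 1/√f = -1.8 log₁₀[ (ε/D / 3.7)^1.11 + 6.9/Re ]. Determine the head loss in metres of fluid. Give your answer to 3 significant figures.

Reynolds number Re = ρVD/μ = 1260 · 4.73 · 0.266 / 1.38 = 1149.
Re < 2300 → laminar flow, so f = 64/Re = 64/1149 = 0.05571 (the turbulent correlation is not needed).
Darcy-Weisbach: ΔP = f(L/D)(ρV²/2) = 0.05571·(39.3/0.266)·(1260·4.73²/2) = 0.05571·147.7·1.409e+04 = 1.16e+05 Pa.
Head loss h_f = ΔP/(ρg) = 1.16e+05/(1260·9.81) = 9.39 m.

h_f ≈ 9.39 m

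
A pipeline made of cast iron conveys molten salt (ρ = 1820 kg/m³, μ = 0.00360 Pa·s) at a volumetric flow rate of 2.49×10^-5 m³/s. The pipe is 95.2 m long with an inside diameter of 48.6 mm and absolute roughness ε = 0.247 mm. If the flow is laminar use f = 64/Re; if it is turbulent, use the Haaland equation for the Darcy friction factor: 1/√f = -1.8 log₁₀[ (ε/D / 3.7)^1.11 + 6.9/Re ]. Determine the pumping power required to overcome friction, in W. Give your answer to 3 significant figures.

P ≈ 0.00155 W

Cross-sectional area A = πD²/4 = π(0.0486)²/4 = 0.001855 m²; mean velocity V = Q/A = 2.49e-05/0.001855 = 0.01342 m/s.
Reynolds number Re = ρVD/μ = 1820 · 0.01342 · 0.0486 / 0.0036 = 329.8.
Re < 2300 → laminar flow, so f = 64/Re = 64/329.8 = 0.1941 (the turbulent correlation is not needed).
Darcy-Weisbach: ΔP = f(L/D)(ρV²/2) = 0.1941·(95.2/0.0486)·(1820·0.01342²/2) = 0.1941·1959·0.164 = 62.32 Pa.
Pumping power P = QΔP = 2.49e-05·62.32 = 0.001552 W = 0.00155 W.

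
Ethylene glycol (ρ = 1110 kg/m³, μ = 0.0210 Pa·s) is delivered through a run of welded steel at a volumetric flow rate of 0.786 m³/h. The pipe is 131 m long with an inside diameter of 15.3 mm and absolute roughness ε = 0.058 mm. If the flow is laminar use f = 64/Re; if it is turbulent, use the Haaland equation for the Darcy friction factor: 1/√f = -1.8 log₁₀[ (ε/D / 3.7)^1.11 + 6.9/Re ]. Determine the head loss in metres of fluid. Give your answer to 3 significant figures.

h_f ≈ 41.0 m

Q = 0.786 m³/h = 0.786/3600 = 0.0002183 m³/s.
Cross-sectional area A = πD²/4 = π(0.0153)²/4 = 0.0001839 m²; mean velocity V = Q/A = 0.0002183/0.0001839 = 1.188 m/s.
Reynolds number Re = ρVD/μ = 1110 · 1.188 · 0.0153 / 0.021 = 960.4.
Re < 2300 → laminar flow, so f = 64/Re = 64/960.4 = 0.06664 (the turbulent correlation is not needed).
Darcy-Weisbach: ΔP = f(L/D)(ρV²/2) = 0.06664·(131/0.0153)·(1110·1.188²/2) = 0.06664·8562·782.7 = 4.466e+05 Pa.
Head loss h_f = ΔP/(ρg) = 4.466e+05/(1110·9.81) = 41.0 m.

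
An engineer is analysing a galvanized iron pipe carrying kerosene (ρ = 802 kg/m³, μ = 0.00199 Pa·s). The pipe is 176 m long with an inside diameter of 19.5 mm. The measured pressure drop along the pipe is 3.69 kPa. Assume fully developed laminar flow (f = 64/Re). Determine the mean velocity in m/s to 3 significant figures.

V ≈ 0.125 m/s

For laminar flow, f = 64/Re with Re = ρVD/μ, so Darcy-Weisbach reduces to ΔP = 32μLV/D². Solving for V: V = ΔP·D²/(32μL) = 3690·(0.0195)²/(32·0.00199·176) = 0.1252 m/s.
Check: Re = ρVD/μ = 802·0.1252·0.0195/0.00199 = 983.9 < 2300, so the laminar assumption holds.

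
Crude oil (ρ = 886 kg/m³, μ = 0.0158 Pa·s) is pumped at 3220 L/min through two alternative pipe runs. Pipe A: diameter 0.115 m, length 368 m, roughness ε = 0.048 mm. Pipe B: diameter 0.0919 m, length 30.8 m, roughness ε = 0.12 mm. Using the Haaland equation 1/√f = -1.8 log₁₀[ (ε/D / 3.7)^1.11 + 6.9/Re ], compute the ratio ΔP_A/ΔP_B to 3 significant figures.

Pipe A: V = Q/A = 0.05367/0.01039 = 5.167 m/s; Re = 3.332e+04; ε/D = 0.000417; Haaland → f = 0.02376; ΔP_A = f(L/D)(ρV²/2) = 8.99e+05 Pa.
Pipe B: V = Q/A = 0.05367/0.006633 = 8.091 m/s; Re = 4.169e+04; ε/D = 0.00131; Haaland → f = 0.02513; ΔP_B = f(L/D)(ρV²/2) = 2.442e+05 Pa.
ΔP_A/ΔP_B = 8.99e+05/2.442e+05 = 3.68.

ΔP_A/ΔP_B ≈ 3.68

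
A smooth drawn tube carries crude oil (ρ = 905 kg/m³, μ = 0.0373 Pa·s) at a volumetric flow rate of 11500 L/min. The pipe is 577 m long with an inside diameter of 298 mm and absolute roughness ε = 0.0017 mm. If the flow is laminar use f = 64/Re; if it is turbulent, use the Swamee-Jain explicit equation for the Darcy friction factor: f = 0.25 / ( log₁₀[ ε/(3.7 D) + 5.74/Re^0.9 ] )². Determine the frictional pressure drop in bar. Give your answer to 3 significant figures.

ΔP ≈ 1.71 bar

Q = 11500 L/min = 11500/60000 = 0.1917 m³/s.
Cross-sectional area A = πD²/4 = π(0.298)²/4 = 0.06975 m²; mean velocity V = Q/A = 0.1917/0.06975 = 2.748 m/s.
Reynolds number Re = ρVD/μ = 905 · 2.748 · 0.298 / 0.0373 = 1.987e+04.
Re > 4000 → turbulent. Relative roughness ε/D = 1.7e-06/0.298 = 5.7e-06. Swamee-Jain: f = 0.25/(log₁₀[5.7e-06/3.7 + 5.74/1.987e+04^0.9])² = 0.25/(log₁₀[1.54e-06 + 0.000777])² = 0.25/(-3.109)² = 0.02587.
Darcy-Weisbach: ΔP = f(L/D)(ρV²/2) = 0.02587·(577/0.298)·(905·2.748²/2) = 0.02587·1936·3417 = 1.712e+05 Pa.
ΔP = 1.712e+05 Pa = 1.71 bar.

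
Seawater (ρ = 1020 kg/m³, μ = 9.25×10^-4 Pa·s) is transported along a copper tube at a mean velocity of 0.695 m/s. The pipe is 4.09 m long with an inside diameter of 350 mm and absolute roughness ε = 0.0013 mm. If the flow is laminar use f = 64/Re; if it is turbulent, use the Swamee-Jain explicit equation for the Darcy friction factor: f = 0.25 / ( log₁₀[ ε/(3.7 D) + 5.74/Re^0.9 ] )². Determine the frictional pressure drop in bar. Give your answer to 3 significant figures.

Reynolds number Re = ρVD/μ = 1020 · 0.695 · 0.35 / 0.000925 = 2.682e+05.
Re > 4000 → turbulent. Relative roughness ε/D = 1.3e-06/0.35 = 3.71e-06. Swamee-Jain: f = 0.25/(log₁₀[3.71e-06/3.7 + 5.74/2.682e+05^0.9])² = 0.25/(log₁₀[1e-06 + 7.47e-05])² = 0.25/(-4.121)² = 0.01472.
Darcy-Weisbach: ΔP = f(L/D)(ρV²/2) = 0.01472·(4.09/0.35)·(1020·0.695²/2) = 0.01472·11.69·246.3 = 42.38 Pa.
ΔP = 42.38 Pa = 4.24×10^-4 bar.

ΔP ≈ 4.24×10^-4 bar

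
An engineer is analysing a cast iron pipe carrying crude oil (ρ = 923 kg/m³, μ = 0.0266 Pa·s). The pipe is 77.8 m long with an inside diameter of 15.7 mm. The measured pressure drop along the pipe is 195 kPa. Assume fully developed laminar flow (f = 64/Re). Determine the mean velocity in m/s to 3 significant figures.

For laminar flow, f = 64/Re with Re = ρVD/μ, so Darcy-Weisbach reduces to ΔP = 32μLV/D². Solving for V: V = ΔP·D²/(32μL) = 1.95e+05·(0.0157)²/(32·0.0266·77.8) = 0.7258 m/s.
Check: Re = ρVD/μ = 923·0.7258·0.0157/0.0266 = 395.4 < 2300, so the laminar assumption holds.

V ≈ 0.726 m/s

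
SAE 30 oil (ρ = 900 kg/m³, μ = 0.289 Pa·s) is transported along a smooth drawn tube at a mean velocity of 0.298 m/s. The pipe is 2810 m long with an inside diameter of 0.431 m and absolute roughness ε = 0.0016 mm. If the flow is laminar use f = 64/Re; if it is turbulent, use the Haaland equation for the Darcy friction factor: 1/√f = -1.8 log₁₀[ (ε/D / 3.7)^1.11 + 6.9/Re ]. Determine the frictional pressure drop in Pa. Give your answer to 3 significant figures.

Reynolds number Re = ρVD/μ = 900 · 0.298 · 0.431 / 0.289 = 400.
Re < 2300 → laminar flow, so f = 64/Re = 64/400 = 0.16 (the turbulent correlation is not needed).
Darcy-Weisbach: ΔP = f(L/D)(ρV²/2) = 0.16·(2810/0.431)·(900·0.298²/2) = 0.16·6520·39.96 = 4.169e+04 Pa.

ΔP ≈ 41700 Pa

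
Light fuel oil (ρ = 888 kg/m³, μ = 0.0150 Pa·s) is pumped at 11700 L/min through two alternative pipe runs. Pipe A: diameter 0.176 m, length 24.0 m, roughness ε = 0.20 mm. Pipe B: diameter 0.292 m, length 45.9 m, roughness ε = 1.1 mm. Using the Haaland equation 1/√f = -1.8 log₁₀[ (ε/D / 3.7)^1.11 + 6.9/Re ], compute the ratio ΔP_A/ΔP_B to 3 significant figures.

Pipe A: V = Q/A = 0.195/0.02433 = 8.015 m/s; Re = 8.351e+04; ε/D = 0.00114; Haaland → f = 0.02279; ΔP_A = f(L/D)(ρV²/2) = 8.864e+04 Pa.
Pipe B: V = Q/A = 0.195/0.06697 = 2.912 m/s; Re = 5.034e+04; ε/D = 0.00377; Haaland → f = 0.02992; ΔP_B = f(L/D)(ρV²/2) = 1.771e+04 Pa.
ΔP_A/ΔP_B = 8.864e+04/1.771e+04 = 5.01.

ΔP_A/ΔP_B ≈ 5.01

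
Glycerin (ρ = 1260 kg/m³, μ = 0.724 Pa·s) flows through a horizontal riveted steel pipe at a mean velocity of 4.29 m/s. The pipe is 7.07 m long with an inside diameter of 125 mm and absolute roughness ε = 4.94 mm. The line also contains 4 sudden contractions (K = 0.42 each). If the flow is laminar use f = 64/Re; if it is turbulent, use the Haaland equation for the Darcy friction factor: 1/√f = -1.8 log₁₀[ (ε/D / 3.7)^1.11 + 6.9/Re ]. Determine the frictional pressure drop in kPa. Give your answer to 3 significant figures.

Reynolds number Re = ρVD/μ = 1260 · 4.29 · 0.125 / 0.724 = 933.3.
Re < 2300 → laminar flow, so f = 64/Re = 64/933.3 = 0.06858 (the turbulent correlation is not needed).
Total minor-loss coefficient ΣK = 4·0.42 = 1.68.
ΔP = [f·L/D + ΣK]·(ρV²/2) = [0.06858·7.07/0.125 + 1.68]·(1260·4.29²/2) = [3.879 + 1.68]·1.159e+04 = 6.445e+04 Pa.
ΔP = 6.445e+04 Pa = 64.5 kPa.

ΔP ≈ 64.5 kPa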